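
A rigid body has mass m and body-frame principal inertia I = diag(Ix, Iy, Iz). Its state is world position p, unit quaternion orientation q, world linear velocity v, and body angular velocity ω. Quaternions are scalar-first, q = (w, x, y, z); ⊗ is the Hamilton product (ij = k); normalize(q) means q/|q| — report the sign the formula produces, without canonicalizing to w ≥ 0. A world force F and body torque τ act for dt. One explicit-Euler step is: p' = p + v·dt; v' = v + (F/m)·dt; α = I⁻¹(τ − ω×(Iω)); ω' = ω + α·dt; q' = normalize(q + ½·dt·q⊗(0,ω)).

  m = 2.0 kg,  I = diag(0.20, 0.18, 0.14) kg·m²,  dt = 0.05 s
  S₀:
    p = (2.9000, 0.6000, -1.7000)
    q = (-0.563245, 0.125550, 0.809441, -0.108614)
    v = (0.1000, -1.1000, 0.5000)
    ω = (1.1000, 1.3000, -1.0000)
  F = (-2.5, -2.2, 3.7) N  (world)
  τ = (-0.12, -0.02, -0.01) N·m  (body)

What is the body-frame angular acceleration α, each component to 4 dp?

ω×(Iω) gyroscopic = (0.0520, -0.0660, -0.0286)
α = I⁻¹(τ − ω×Iω) = (-0.8600, 0.2556, 0.1329)

α = (-0.8600, 0.2556, 0.1329)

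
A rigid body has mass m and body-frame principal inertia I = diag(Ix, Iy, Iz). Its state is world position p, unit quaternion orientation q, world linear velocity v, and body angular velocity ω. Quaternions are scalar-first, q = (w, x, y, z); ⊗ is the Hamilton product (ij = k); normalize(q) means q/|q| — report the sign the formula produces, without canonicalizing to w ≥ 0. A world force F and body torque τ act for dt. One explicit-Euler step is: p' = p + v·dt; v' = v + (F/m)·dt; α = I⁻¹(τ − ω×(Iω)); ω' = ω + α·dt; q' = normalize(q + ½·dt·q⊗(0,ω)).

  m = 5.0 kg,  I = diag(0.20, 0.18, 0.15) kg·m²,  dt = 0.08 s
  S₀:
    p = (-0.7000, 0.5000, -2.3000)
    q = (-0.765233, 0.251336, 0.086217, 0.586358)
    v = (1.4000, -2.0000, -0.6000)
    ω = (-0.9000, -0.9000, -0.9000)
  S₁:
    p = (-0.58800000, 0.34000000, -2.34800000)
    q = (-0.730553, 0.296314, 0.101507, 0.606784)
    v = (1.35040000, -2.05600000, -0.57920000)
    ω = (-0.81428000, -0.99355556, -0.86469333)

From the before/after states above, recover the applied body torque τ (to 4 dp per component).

τ = (0.1900, -0.1700, 0.0500)

rate change Δω = (0.08572000, -0.09355556, 0.03530667)
gyro term ω₀×Iω₀ = (-0.0243, 0.0405, -0.0162)
I·α + gyro = (0.1900, -0.1700, 0.0500)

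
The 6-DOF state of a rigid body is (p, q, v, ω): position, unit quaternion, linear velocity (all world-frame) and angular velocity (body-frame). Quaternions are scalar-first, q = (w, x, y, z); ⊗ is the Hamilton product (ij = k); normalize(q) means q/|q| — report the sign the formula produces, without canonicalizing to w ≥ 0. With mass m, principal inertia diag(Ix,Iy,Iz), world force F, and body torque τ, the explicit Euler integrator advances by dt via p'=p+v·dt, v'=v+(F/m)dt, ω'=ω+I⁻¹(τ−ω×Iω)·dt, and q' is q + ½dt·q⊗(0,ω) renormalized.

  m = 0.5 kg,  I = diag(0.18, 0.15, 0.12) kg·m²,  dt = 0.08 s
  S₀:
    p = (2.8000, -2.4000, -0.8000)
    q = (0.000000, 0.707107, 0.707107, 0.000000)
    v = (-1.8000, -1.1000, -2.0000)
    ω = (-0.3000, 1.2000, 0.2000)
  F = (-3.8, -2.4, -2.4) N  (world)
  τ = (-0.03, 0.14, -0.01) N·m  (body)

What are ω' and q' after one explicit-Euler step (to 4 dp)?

angular accel α = (-0.1267, 0.9573, -0.1733)
ω' = ω + α·dt = (-0.3101, 1.2766, 0.1861)
2q̇ = q⊗(0,ω) = (-0.6363963, 0.1414214, -0.1414214, 1.0606605)
q + ½dt·q⊗(0,ω), renormalized = (-0.0254, 0.7119, 0.7006, 0.0424)

ω' = (-0.3101, 1.2766, 0.1861)
q' = (-0.0254, 0.7119, 0.7006, 0.0424)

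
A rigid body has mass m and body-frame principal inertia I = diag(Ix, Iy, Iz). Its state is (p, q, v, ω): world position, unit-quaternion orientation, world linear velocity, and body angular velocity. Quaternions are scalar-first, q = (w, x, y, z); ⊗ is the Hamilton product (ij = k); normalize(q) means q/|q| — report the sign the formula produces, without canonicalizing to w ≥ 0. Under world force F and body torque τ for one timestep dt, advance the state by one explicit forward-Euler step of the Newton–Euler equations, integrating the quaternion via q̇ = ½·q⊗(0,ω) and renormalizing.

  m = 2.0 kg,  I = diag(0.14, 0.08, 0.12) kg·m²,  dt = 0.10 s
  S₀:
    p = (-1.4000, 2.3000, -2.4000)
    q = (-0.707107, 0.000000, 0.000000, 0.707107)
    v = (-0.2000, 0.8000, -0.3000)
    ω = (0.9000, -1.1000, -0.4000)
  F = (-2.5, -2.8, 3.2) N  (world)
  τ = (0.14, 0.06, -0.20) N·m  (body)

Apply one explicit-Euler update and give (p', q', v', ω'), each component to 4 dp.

a = (-1.2500, -1.4000, 1.6000)
p + v·dt = (-1.4200, 2.3800, -2.4300)
new velocity v' = (-0.3250, 0.6600, -0.1400)
precession coupling ω×(Iω) = (0.0176, -0.0072, 0.0594)
α = I⁻¹(τ − ω×Iω) = (0.8743, 0.8400, -2.1617)
new body rate ω' = (0.9874, -1.0160, -0.6162)
2q̇ = q⊗(0,ω) = (0.2828428, 0.1414214, 1.4142140, 0.2828428)
updated quaternion q' = (-0.6911, 0.0071, 0.0705, 0.7193)

p' = (-1.4200, 2.3800, -2.4300)
q' = (-0.6911, 0.0071, 0.0705, 0.7193)
v' = (-0.3250, 0.6600, -0.1400)
ω' = (0.9874, -1.0160, -0.6162)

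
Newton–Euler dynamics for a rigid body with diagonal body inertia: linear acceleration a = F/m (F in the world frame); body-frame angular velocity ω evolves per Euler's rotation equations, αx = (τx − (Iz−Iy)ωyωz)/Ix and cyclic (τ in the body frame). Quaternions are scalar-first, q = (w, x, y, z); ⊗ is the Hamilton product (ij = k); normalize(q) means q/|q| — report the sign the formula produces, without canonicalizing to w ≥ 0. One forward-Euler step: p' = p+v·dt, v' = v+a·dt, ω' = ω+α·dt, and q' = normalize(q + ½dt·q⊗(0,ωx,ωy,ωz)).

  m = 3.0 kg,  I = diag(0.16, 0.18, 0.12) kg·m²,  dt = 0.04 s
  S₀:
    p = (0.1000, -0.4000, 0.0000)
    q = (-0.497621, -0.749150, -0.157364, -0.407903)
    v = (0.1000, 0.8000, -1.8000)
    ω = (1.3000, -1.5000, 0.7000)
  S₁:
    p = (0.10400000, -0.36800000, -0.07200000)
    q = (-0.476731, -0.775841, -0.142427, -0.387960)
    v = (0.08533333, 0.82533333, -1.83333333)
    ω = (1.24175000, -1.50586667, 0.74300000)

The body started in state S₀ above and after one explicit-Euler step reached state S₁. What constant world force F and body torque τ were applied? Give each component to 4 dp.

F = (-1.1000, 1.9000, -2.5000)
τ = (-0.1700, 0.0100, 0.0900)

ω₁ − ω₀ = (-0.05825000, -0.00586667, 0.04300000)
gyro term ω₀×Iω₀ = (0.0630, 0.0364, -0.0390)
τ = I·(Δω/dt) + ω₀×(Iω₀) = (-0.1700, 0.0100, 0.0900)
v₁ − v₀ = (-0.01466667, 0.02533333, -0.03333333)
F = m·Δv/dt = (-1.1000, 1.9000, -2.5000)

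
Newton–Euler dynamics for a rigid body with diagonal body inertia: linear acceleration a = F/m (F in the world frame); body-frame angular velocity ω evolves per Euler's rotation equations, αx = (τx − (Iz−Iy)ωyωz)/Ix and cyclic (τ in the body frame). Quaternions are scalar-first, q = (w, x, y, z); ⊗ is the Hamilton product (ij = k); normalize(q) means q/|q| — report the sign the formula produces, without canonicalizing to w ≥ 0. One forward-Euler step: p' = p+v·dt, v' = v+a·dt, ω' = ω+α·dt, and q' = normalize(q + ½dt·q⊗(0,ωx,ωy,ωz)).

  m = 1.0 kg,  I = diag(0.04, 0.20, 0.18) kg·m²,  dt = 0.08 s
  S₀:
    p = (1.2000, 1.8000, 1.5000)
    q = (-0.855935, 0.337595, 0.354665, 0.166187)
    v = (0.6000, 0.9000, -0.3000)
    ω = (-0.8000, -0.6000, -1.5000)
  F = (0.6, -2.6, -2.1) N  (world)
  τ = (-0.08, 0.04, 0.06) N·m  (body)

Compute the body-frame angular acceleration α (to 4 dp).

α = (-1.5500, 1.0400, -0.0933)

precession coupling ω×(Iω) = (-0.0180, -0.1680, 0.0768)
(τ − ω×Iω)/I = (-1.5500, 1.0400, -0.0933)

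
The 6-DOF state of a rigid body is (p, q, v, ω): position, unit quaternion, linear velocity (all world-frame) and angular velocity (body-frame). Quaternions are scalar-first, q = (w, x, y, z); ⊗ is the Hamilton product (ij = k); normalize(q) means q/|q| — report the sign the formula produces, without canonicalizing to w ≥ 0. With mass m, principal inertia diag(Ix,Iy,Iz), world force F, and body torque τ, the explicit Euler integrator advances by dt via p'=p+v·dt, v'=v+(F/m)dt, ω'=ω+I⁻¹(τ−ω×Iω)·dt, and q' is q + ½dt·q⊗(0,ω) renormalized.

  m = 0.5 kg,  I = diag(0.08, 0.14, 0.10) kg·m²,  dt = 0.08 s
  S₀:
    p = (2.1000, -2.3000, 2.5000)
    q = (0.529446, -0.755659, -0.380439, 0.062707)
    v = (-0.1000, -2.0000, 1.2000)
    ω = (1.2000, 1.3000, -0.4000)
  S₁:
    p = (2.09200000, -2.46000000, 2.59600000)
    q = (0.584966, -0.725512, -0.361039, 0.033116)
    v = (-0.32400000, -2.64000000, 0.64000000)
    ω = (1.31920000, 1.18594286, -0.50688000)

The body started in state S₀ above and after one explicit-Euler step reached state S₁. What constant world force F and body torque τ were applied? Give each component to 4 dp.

Δv = v₁−v₀ = (-0.22400000, -0.64000000, -0.56000000)
F = m·Δv/dt = (-1.4000, -4.0000, -3.5000)
Δω = ω₁−ω₀ = (0.11920000, -0.11405714, -0.10688000)
ω₀×(Iω₀) = (0.0208, 0.0096, 0.0936)
I·α + gyro = (0.1400, -0.1900, -0.0400)

F = (-1.4000, -4.0000, -3.5000)
τ = (0.1400, -0.1900, -0.0400)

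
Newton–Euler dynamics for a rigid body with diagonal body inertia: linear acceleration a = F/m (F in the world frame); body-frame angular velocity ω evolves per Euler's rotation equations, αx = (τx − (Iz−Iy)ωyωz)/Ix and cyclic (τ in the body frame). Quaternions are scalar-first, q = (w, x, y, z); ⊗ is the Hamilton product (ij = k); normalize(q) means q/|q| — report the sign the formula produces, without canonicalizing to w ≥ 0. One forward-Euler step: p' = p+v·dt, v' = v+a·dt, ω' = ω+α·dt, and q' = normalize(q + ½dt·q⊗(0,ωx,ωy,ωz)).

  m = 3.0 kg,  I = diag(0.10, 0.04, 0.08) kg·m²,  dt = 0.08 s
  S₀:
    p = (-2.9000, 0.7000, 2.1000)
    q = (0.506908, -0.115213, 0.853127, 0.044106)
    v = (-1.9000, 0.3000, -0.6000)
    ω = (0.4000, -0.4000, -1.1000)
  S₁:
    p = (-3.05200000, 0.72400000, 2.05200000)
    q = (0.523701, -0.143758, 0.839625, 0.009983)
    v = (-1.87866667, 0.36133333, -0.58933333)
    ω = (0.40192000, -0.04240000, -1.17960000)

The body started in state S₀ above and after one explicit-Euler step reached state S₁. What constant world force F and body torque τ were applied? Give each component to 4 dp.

velocity change Δv = (0.02133333, 0.06133333, 0.01066667)
m·(v₁−v₀)/dt = (0.8000, 2.3000, 0.4000)
Δω = ω₁−ω₀ = (0.00192000, 0.35760000, -0.07960000)
τ = I·(Δω/dt) + ω₀×(Iω₀) = (0.0200, 0.1700, -0.0700)

F = (0.8000, 2.3000, 0.4000)
τ = (0.0200, 0.1700, -0.0700)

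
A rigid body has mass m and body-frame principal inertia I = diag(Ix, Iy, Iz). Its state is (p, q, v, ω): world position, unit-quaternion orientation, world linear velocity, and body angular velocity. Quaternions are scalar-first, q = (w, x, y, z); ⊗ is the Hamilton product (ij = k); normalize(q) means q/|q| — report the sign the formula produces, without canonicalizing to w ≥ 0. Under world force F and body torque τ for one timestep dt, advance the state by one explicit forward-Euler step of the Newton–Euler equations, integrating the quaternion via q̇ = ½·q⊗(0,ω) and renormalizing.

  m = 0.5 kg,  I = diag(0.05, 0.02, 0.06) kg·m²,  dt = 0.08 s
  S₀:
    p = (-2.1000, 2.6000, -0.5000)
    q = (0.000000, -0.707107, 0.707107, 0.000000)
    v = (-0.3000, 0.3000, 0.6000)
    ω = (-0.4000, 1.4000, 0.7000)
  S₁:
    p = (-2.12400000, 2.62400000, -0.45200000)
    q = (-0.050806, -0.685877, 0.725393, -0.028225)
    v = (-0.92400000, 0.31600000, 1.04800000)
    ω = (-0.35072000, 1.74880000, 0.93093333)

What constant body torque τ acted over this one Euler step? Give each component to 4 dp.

ω₁ − ω₀ = (0.04928000, 0.34880000, 0.23093333)
ω₀×(Iω₀) = (0.0392, 0.0028, 0.0168)
applied torque τ = (0.0700, 0.0900, 0.1900)

τ = (0.0700, 0.0900, 0.1900)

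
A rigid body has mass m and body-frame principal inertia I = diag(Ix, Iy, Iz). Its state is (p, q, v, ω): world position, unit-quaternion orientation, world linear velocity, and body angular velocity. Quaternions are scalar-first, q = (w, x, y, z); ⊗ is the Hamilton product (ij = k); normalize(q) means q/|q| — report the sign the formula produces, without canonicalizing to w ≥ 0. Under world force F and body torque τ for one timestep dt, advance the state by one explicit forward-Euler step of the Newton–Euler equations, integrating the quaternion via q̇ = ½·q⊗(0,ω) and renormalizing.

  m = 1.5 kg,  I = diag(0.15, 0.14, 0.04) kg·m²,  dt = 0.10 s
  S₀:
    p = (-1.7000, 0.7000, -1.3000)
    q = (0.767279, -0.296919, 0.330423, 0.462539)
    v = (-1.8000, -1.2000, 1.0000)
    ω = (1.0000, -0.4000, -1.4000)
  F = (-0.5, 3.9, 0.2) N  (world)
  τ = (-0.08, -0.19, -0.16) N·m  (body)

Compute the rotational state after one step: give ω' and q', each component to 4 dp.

ω' = (0.9840, -0.4257, -1.8100)
q' = (0.8179, -0.2714, 0.3162, 0.3967)

ω×(Iω) gyroscopic = (-0.0560, -0.1540, 0.0040)
(τ − ω×Iω)/I = (-0.1600, -0.2571, -4.1000)
ω + α·dt = (0.9840, -0.4257, -1.8100)
Hamilton product q⊗(0,ω) = (1.0766428, 0.4897024, -0.2600592, -1.2858460)
q' = normalize(q + ½dt·q⊗(0,ω)) = (0.8179, -0.2714, 0.3162, 0.3967)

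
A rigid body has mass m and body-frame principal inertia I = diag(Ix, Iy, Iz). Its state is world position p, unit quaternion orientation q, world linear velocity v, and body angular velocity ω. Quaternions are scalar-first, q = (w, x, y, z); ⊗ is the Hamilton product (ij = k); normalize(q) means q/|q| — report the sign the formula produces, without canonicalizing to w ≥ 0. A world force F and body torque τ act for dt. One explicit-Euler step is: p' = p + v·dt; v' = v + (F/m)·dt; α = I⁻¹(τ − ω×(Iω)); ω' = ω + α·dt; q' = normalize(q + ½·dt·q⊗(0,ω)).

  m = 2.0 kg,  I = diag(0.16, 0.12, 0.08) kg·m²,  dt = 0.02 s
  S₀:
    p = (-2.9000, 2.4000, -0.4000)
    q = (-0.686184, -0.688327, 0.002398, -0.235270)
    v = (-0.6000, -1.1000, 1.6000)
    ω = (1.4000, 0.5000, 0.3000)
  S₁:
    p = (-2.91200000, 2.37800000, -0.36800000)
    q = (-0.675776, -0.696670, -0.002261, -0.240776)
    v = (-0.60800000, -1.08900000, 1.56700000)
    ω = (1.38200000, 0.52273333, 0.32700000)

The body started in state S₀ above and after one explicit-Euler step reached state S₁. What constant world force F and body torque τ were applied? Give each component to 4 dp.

F = (-0.8000, 1.1000, -3.3000)
τ = (-0.1500, 0.1700, 0.0800)

Δv = v₁−v₀ = (-0.00800000, 0.01100000, -0.03300000)
m·(v₁−v₀)/dt = (-0.8000, 1.1000, -3.3000)
Δω = ω₁−ω₀ = (-0.01800000, 0.02273333, 0.02700000)
applied torque τ = (-0.1500, 0.1700, 0.0800)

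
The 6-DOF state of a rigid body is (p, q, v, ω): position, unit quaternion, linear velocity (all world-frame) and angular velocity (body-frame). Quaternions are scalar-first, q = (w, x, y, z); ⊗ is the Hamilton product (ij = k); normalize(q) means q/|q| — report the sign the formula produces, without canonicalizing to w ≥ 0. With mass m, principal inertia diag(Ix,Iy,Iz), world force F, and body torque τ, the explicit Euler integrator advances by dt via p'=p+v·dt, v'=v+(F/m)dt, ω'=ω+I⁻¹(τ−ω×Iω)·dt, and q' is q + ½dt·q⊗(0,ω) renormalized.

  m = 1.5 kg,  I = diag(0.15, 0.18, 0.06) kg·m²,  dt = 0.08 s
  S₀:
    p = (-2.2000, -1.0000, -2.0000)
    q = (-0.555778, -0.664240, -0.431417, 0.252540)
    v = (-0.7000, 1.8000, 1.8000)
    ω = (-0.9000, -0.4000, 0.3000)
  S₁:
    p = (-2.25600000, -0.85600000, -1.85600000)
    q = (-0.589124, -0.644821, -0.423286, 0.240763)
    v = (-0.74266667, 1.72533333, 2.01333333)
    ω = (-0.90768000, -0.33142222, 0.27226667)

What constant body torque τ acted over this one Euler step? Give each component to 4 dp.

ω₁ − ω₀ = (-0.00768000, 0.06857778, -0.02773333)
I·α + gyro = (0.0000, 0.1300, -0.0100)

τ = (0.0000, 0.1300, -0.0100)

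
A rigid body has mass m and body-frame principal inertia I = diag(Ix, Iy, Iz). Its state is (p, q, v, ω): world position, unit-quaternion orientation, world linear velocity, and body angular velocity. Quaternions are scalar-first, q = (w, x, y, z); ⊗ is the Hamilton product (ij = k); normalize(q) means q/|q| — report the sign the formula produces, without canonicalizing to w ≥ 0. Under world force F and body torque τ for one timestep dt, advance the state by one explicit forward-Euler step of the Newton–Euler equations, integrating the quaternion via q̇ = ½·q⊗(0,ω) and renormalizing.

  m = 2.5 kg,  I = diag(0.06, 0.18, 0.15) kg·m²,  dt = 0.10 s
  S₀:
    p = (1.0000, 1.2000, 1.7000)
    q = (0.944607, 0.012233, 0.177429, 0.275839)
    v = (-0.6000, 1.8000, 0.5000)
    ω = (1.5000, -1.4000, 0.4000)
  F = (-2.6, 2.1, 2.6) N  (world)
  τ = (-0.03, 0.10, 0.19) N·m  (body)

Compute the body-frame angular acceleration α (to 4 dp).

α = (-0.7800, 0.8556, 2.9467)

precession coupling ω×(Iω) = (0.0168, -0.0540, -0.2520)
(τ − ω×Iω)/I = (-0.7800, 0.8556, 2.9467)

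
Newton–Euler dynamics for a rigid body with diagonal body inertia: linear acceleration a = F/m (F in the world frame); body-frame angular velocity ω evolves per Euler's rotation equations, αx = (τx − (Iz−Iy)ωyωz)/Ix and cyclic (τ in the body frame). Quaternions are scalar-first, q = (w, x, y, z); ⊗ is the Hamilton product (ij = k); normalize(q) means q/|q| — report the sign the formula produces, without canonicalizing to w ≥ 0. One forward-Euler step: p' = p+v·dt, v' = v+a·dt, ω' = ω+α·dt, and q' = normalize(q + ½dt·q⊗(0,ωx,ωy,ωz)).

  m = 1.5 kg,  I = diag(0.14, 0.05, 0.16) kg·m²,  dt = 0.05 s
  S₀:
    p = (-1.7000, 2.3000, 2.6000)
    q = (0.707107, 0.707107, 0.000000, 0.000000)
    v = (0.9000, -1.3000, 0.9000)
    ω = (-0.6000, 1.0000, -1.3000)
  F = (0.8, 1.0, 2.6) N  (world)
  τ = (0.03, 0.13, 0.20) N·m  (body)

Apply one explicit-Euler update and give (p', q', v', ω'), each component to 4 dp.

p' = (-1.6550, 2.2350, 2.6450)
q' = (0.7170, 0.6958, 0.0406, -0.0053)
v' = (0.9267, -1.2667, 0.9867)
ω' = (-0.5382, 1.1456, -1.2544)

(τ − ω×Iω)/I = (1.2357, 2.9120, 0.9125)
ω + α·dt = (-0.5382, 1.1456, -1.2544)
q⊗(0,ω) = (0.4242642, -0.4242642, 1.6263461, -0.2121321)
updated quaternion q' = (0.7170, 0.6958, 0.0406, -0.0053)
p + v·dt = (-1.6550, 2.2350, 2.6450)
v + (F/m)dt = (0.9267, -1.2667, 0.9867)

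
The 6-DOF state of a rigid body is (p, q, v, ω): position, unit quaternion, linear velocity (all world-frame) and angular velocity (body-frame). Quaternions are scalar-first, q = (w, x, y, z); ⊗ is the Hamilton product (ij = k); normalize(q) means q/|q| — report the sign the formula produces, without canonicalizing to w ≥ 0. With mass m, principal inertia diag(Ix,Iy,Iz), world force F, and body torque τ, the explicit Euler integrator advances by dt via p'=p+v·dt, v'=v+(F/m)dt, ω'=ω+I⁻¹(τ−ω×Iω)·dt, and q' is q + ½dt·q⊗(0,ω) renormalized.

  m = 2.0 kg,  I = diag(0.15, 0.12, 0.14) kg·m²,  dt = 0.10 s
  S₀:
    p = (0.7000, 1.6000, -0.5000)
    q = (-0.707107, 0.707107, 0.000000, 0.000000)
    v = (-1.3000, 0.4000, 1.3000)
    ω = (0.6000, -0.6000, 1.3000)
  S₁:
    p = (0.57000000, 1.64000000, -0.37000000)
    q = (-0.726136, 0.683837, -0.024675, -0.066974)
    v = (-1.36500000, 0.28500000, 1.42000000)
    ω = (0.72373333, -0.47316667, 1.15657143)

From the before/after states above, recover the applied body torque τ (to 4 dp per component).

τ = (0.1700, 0.1600, -0.1900)

Δω = ω₁−ω₀ = (0.12373333, 0.12683333, -0.14342857)
precession coupling = (-0.0156, 0.0078, 0.0108)
τ = I·(Δω/dt) + ω₀×(Iω₀) = (0.1700, 0.1600, -0.1900)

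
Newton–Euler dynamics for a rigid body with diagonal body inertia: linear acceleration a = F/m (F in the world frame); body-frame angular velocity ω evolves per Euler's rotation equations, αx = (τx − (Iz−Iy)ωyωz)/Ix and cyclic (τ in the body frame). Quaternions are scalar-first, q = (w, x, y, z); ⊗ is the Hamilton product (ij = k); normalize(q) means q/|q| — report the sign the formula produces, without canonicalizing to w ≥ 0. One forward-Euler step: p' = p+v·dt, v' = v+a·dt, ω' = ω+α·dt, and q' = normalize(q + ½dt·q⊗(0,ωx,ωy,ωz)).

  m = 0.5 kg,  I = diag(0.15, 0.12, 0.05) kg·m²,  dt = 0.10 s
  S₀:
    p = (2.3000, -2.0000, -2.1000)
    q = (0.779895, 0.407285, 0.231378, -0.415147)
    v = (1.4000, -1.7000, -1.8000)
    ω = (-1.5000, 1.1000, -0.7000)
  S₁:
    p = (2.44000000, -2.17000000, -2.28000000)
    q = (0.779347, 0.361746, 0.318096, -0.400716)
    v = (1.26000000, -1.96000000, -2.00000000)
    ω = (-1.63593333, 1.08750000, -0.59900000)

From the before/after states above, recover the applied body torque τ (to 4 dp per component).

τ = (-0.1500, 0.0900, 0.1000)

rate change Δω = (-0.13593333, -0.01250000, 0.10100000)
precession coupling = (0.0539, 0.1050, 0.0495)
τ = I·(Δω/dt) + ω₀×(Iω₀) = (-0.1500, 0.0900, 0.1000)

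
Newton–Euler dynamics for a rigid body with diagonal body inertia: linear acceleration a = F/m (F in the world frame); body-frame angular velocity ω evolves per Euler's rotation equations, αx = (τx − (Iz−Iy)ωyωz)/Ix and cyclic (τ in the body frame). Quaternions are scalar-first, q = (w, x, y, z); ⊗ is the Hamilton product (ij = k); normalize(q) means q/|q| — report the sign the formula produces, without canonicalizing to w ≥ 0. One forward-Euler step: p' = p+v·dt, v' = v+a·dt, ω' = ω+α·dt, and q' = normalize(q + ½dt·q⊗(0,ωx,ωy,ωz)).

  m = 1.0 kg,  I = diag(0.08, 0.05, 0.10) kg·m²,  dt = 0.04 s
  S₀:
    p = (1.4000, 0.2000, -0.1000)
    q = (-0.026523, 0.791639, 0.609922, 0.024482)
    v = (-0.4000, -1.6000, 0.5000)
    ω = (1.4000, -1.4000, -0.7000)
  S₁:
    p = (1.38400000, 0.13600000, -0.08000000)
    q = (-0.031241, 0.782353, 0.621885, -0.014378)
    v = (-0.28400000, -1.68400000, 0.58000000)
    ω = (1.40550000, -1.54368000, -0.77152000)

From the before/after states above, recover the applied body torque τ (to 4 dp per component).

τ = (0.0600, -0.1600, -0.1200)

Δω = ω₁−ω₀ = (0.00550000, -0.14368000, -0.07152000)
gyro term ω₀×Iω₀ = (0.0490, 0.0196, 0.0588)
τ = I·(Δω/dt) + ω₀×(Iω₀) = (0.0600, -0.1600, -0.1200)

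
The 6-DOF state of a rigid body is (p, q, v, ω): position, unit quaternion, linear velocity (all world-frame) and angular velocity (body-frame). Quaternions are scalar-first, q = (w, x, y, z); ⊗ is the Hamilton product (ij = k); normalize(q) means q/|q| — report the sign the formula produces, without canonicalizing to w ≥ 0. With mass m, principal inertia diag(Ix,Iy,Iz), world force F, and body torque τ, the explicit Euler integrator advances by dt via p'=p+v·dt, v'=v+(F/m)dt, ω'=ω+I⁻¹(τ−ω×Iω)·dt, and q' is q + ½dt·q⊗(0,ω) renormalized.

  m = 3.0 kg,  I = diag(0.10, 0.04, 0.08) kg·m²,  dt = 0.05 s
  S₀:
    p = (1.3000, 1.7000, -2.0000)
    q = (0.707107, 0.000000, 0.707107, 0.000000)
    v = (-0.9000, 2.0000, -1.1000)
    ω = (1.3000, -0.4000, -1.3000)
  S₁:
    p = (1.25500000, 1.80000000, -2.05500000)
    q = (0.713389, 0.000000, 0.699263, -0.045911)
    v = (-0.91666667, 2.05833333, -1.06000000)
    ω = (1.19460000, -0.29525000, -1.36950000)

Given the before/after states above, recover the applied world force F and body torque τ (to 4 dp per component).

F = (-1.0000, 3.5000, 2.4000)
τ = (-0.1900, 0.0500, -0.0800)

velocity change Δv = (-0.01666667, 0.05833333, 0.04000000)
applied force F = (-1.0000, 3.5000, 2.4000)
ω₁ − ω₀ = (-0.10540000, 0.10475000, -0.06950000)
applied torque τ = (-0.1900, 0.0500, -0.0800)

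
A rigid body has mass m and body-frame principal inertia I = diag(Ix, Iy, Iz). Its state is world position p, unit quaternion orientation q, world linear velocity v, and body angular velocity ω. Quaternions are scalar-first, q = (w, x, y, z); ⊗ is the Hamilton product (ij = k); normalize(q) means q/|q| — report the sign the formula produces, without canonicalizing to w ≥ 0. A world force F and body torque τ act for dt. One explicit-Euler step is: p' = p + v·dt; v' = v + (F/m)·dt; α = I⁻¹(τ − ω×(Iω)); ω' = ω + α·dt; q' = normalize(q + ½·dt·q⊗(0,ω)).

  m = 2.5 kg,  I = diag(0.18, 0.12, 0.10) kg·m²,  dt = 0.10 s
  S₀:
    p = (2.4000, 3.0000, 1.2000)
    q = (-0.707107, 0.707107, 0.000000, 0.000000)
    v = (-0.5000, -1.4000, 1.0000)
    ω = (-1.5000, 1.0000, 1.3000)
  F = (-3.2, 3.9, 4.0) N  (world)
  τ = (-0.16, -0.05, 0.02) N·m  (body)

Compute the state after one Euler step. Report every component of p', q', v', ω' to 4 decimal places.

ω×(Iω) gyroscopic = (-0.0260, -0.1560, 0.0900)
(τ − ω×Iω)/I = (-0.7444, 0.8833, -0.7000)
ω + α·dt = (-1.5744, 1.0883, 1.2300)
Hamilton product q⊗(0,ω) = (1.0606605, 1.0606605, -1.6263461, -0.2121321)
q' = normalize(q + ½dt·q⊗(0,ω)) = (-0.6501, 0.7555, -0.0808, -0.0105)
a = (-1.2800, 1.5600, 1.6000)
new position p' = (2.3500, 2.8600, 1.3000)
new velocity v' = (-0.6280, -1.2440, 1.1600)

p' = (2.3500, 2.8600, 1.3000)
q' = (-0.6501, 0.7555, -0.0808, -0.0105)
v' = (-0.6280, -1.2440, 1.1600)
ω' = (-1.5744, 1.0883, 1.2300)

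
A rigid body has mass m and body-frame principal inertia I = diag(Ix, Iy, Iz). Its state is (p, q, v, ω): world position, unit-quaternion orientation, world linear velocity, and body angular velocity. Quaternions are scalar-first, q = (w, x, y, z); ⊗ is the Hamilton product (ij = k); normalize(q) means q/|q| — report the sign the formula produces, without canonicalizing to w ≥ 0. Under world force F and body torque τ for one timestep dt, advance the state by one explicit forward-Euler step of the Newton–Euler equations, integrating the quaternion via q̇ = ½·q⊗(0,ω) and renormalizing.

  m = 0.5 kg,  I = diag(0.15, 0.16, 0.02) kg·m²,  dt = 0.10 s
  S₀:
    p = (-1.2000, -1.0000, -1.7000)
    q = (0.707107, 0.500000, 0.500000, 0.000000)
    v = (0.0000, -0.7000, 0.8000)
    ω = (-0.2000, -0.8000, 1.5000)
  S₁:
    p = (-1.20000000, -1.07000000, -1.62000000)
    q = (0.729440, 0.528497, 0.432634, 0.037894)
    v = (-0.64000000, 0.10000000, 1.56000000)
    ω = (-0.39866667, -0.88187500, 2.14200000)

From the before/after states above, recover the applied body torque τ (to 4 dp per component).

rate change Δω = (-0.19866667, -0.08187500, 0.64200000)
I·α + gyro = (-0.1300, -0.1700, 0.1300)

τ = (-0.1300, -0.1700, 0.1300)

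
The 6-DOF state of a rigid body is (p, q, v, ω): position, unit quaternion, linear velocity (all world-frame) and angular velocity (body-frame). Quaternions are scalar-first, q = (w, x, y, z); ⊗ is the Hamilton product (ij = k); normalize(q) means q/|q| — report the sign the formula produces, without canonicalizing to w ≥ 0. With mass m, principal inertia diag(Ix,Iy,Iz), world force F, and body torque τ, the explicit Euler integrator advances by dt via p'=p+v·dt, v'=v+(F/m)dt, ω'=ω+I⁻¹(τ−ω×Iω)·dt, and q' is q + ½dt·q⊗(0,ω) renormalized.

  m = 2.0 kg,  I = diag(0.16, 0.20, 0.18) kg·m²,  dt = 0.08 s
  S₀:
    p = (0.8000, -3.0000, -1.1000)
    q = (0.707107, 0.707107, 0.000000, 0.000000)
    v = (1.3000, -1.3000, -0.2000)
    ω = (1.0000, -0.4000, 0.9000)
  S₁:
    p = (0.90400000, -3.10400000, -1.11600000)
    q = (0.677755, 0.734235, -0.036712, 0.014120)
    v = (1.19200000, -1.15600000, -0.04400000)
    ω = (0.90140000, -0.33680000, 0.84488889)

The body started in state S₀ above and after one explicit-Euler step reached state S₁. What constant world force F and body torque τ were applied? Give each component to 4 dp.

Δv = v₁−v₀ = (-0.10800000, 0.14400000, 0.15600000)
m·(v₁−v₀)/dt = (-2.7000, 3.6000, 3.9000)
Δω = ω₁−ω₀ = (-0.09860000, 0.06320000, -0.05511111)
precession coupling = (0.0072, -0.0180, -0.0160)
applied torque τ = (-0.1900, 0.1400, -0.1400)

F = (-2.7000, 3.6000, 3.9000)
τ = (-0.1900, 0.1400, -0.1400)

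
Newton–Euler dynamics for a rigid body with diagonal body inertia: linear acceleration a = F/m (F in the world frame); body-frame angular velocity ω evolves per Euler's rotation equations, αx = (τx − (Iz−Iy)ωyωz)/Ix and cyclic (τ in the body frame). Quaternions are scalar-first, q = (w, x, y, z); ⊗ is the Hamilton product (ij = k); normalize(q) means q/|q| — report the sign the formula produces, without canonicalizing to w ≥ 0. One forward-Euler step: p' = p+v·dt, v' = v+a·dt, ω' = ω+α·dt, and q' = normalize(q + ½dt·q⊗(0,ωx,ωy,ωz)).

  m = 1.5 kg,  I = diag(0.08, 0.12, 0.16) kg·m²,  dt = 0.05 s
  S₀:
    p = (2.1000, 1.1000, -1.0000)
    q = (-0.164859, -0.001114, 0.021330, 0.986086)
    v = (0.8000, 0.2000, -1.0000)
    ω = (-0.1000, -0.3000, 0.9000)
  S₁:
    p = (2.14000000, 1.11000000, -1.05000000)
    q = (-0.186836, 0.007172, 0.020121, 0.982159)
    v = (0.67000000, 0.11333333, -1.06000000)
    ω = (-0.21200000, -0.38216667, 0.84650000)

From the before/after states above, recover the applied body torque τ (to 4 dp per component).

Δω = ω₁−ω₀ = (-0.11200000, -0.08216667, -0.05350000)
applied torque τ = (-0.1900, -0.1900, -0.1700)

τ = (-0.1900, -0.1900, -0.1700)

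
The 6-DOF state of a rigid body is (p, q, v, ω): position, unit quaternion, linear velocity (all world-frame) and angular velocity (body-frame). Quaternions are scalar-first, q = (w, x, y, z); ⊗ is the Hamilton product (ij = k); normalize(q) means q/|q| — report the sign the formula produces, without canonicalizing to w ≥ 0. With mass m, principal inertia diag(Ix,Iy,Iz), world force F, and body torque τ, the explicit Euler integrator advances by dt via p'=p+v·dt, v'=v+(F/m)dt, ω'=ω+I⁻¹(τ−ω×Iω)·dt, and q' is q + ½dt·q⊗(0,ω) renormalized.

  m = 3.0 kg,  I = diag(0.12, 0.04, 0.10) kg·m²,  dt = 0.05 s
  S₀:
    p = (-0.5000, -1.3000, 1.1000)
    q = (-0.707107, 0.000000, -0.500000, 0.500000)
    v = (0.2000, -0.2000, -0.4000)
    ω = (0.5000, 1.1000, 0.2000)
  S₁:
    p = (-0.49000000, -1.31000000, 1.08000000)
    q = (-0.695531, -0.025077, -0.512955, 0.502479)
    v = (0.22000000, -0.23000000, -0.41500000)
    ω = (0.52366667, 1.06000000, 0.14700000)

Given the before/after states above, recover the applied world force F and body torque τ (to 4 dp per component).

F = (1.2000, -1.8000, -0.9000)
τ = (0.0700, -0.0300, -0.1500)

Δv = v₁−v₀ = (0.02000000, -0.03000000, -0.01500000)
F = m·Δv/dt = (1.2000, -1.8000, -0.9000)
rate change Δω = (0.02366667, -0.04000000, -0.05300000)
gyro term ω₀×Iω₀ = (0.0132, 0.0020, -0.0440)
τ = I·(Δω/dt) + ω₀×(Iω₀) = (0.0700, -0.0300, -0.1500)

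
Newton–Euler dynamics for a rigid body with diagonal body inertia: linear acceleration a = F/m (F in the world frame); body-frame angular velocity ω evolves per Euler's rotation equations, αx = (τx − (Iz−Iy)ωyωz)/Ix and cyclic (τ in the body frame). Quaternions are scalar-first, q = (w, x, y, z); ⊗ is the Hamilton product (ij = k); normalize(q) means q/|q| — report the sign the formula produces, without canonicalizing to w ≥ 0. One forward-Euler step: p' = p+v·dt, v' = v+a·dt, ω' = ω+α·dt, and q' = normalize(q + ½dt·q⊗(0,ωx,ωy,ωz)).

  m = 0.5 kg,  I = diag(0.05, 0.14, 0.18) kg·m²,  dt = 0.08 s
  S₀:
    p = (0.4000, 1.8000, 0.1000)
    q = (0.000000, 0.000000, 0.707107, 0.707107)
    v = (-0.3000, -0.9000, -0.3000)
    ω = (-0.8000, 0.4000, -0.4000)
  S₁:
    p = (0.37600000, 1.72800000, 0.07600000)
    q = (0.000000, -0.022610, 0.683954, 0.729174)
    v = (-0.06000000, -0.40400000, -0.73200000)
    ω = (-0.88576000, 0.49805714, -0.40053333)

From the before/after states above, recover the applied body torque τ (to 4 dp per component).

τ = (-0.0600, 0.1300, -0.0300)

ω₁ − ω₀ = (-0.08576000, 0.09805714, -0.00053333)
τ = I·(Δω/dt) + ω₀×(Iω₀) = (-0.0600, 0.1300, -0.0300)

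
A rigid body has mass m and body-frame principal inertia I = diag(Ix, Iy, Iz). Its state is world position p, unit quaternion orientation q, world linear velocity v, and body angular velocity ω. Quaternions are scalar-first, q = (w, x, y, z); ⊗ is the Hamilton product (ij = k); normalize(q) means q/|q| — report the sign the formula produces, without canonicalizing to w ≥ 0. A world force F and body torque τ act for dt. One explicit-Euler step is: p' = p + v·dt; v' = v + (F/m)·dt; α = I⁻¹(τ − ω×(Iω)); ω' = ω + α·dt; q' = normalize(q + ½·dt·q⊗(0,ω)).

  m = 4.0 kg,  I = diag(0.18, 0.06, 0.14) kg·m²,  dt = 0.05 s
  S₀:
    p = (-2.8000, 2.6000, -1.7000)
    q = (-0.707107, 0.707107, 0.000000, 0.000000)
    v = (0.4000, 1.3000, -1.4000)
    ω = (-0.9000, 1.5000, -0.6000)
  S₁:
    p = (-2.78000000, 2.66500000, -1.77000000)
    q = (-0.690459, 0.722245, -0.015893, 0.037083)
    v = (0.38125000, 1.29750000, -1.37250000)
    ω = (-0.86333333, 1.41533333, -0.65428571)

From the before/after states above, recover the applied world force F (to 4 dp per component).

F = (-1.5000, -0.2000, 2.2000)

Δv = v₁−v₀ = (-0.01875000, -0.00250000, 0.02750000)
F = m·Δv/dt = (-1.5000, -0.2000, 2.2000)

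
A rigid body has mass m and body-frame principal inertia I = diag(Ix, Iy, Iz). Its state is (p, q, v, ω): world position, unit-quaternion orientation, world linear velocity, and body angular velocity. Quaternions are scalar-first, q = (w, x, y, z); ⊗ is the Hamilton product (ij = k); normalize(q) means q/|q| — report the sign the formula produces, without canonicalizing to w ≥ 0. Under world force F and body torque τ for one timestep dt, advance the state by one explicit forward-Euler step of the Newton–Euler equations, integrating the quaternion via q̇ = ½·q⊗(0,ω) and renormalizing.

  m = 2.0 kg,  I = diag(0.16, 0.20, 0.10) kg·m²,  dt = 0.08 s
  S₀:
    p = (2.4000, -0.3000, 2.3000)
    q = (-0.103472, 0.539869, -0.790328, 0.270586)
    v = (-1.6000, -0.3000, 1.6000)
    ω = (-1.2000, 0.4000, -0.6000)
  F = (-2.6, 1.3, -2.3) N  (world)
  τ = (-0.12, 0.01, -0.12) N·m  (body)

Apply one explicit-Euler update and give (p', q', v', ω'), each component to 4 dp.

p' = (2.2720, -0.3240, 2.4280)
q' = (-0.0583, 0.5586, -0.7908, 0.2434)
v' = (-1.7040, -0.2480, 1.5080)
ω' = (-1.2720, 0.3867, -0.6806)

ω×(Iω) gyroscopic = (0.0240, 0.0432, -0.0192)
(τ − ω×Iω)/I = (-0.9000, -0.1660, -1.0080)
new body rate ω' = (-1.2720, 0.3867, -0.6806)
q⊗(0,ω) = (1.1263256, 0.4901288, -0.0421706, -0.6703628)
q' = normalize(q + ½dt·q⊗(0,ω)) = (-0.0583, 0.5586, -0.7908, 0.2434)
new position p' = (2.2720, -0.3240, 2.4280)
v' = v + a·dt = (-1.7040, -0.2480, 1.5080)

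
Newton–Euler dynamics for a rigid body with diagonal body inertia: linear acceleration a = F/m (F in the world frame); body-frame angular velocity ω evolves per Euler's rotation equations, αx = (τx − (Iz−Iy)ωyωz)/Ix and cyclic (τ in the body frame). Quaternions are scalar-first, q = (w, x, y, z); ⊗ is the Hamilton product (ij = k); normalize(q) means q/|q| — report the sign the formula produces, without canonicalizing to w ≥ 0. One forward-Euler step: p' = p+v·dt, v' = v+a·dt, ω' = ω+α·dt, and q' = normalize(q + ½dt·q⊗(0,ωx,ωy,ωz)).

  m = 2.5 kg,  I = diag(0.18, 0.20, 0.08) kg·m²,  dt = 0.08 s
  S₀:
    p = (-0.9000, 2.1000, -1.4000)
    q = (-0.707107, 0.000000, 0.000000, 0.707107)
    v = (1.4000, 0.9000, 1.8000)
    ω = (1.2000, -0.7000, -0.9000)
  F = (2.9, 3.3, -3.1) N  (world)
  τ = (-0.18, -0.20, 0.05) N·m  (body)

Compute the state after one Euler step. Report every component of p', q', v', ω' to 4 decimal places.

gyro term ω×Iω = (-0.0756, -0.1080, -0.0168)
(τ − ω×Iω)/I = (-0.5800, -0.4600, 0.8350)
ω + α·dt = (1.1536, -0.7368, -0.8332)
Hamilton product q⊗(0,ω) = (0.6363963, -0.3535535, 1.3435033, 0.6363963)
updated quaternion q' = (-0.6802, -0.0141, 0.0536, 0.7310)
new position p' = (-0.7880, 2.1720, -1.2560)
new velocity v' = (1.4928, 1.0056, 1.7008)

p' = (-0.7880, 2.1720, -1.2560)
q' = (-0.6802, -0.0141, 0.0536, 0.7310)
v' = (1.4928, 1.0056, 1.7008)
ω' = (1.1536, -0.7368, -0.8332)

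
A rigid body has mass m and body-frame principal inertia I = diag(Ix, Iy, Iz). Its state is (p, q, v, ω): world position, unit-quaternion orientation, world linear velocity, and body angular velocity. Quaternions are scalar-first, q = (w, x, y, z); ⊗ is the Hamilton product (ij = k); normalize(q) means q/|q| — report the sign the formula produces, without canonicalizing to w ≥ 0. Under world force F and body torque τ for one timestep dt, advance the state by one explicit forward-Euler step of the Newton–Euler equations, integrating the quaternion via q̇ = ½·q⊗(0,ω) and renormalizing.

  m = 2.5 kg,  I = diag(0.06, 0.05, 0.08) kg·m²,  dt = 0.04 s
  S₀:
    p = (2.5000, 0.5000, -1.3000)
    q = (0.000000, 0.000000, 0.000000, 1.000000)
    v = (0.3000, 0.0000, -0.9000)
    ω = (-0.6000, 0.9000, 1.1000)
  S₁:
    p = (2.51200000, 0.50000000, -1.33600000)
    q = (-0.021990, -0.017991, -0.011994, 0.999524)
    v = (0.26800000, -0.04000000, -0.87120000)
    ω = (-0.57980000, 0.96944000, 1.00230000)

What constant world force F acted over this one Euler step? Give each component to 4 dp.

F = (-2.0000, -2.5000, 1.8000)

velocity change Δv = (-0.03200000, -0.04000000, 0.02880000)
m·(v₁−v₀)/dt = (-2.0000, -2.5000, 1.8000)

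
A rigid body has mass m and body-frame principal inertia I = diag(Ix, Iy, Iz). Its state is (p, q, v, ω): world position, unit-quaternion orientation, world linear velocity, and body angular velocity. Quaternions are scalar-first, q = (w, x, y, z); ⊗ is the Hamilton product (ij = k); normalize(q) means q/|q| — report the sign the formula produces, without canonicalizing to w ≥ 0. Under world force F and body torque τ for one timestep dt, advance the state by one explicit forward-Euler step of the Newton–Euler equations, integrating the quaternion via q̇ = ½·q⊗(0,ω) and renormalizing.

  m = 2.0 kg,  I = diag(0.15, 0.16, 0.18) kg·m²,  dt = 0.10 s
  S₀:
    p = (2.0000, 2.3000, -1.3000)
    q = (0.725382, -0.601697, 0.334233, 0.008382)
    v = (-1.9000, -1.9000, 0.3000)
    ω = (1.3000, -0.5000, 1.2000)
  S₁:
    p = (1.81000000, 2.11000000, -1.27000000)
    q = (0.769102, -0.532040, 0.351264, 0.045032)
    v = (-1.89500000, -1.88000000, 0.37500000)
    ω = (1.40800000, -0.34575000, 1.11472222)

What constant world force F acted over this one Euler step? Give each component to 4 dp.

F = (0.1000, 0.4000, 1.5000)

v₁ − v₀ = (0.00500000, 0.02000000, 0.07500000)
applied force F = (0.1000, 0.4000, 1.5000)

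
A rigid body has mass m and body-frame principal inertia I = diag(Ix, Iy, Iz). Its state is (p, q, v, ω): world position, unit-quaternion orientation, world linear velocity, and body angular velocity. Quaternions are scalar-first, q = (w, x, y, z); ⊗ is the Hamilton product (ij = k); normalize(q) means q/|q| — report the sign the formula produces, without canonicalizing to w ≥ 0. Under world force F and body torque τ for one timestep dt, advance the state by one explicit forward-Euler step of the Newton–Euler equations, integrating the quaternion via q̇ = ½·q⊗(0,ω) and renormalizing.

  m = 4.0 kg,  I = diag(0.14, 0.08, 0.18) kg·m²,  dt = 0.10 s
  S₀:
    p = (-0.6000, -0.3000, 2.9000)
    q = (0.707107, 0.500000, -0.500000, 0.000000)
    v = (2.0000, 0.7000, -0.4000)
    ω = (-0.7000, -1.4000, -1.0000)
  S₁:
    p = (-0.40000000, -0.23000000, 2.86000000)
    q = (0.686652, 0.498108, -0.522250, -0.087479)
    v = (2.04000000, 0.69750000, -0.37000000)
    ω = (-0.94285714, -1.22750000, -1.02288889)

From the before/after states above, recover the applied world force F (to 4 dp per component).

v₁ − v₀ = (0.04000000, -0.00250000, 0.03000000)
F = m·Δv/dt = (1.6000, -0.1000, 1.2000)

F = (1.6000, -0.1000, 1.2000)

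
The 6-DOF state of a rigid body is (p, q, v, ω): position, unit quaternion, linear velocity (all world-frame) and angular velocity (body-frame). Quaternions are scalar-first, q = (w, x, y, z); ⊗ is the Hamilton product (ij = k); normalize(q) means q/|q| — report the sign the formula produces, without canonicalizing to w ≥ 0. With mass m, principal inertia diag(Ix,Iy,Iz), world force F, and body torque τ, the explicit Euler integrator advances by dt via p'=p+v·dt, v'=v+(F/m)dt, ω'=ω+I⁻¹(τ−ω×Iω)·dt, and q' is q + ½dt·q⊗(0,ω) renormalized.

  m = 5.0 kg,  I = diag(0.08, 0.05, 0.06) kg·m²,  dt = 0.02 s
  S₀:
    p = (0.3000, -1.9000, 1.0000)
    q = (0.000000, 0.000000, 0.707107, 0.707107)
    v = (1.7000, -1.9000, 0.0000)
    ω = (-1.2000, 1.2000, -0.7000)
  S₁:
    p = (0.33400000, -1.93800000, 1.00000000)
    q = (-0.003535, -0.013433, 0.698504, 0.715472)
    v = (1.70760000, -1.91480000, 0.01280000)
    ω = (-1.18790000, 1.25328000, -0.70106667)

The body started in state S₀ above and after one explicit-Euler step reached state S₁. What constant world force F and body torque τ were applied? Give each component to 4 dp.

v₁ − v₀ = (0.00760000, -0.01480000, 0.01280000)
F = m·Δv/dt = (1.9000, -3.7000, 3.2000)
ω₁ − ω₀ = (0.01210000, 0.05328000, -0.00106667)
I·α + gyro = (0.0400, 0.1500, 0.0400)

F = (1.9000, -3.7000, 3.2000)
τ = (0.0400, 0.1500, 0.0400)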